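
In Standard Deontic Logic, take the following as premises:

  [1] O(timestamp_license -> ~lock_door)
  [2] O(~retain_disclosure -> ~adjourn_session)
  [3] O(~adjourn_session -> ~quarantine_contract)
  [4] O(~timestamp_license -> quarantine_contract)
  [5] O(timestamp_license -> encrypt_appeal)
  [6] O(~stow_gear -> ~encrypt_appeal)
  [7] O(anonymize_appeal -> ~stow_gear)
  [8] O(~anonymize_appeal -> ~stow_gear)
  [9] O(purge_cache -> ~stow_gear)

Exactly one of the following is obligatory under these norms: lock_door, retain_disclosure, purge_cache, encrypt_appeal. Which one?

retain_disclosure

Premises 7 and 8 are O(anonymize_appeal -> ~stow_gear) and O(~anonymize_appeal -> ~stow_gear); every ideal world satisfies anonymize_appeal or ~anonymize_appeal, so in either case ~stow_gear holds — hence O(~stow_gear).
Premise 6 is O(~stow_gear -> ~encrypt_appeal); since O(~stow_gear), deontic closure gives O(~encrypt_appeal).
Premise 5 is O(timestamp_license -> encrypt_appeal); contrapositively O(~encrypt_appeal -> ~timestamp_license). Since O(~encrypt_appeal) holds, K gives O(~timestamp_license).
Applying K to premise 4 (O(~timestamp_license -> quarantine_contract)) and O(~timestamp_license) yields O(quarantine_contract).
The contrapositive of premise 3 (O(~adjourn_session -> ~quarantine_contract)) is O(quarantine_contract -> adjourn_session), and O(quarantine_contract) is already established, so O(adjourn_session).
Premise 2 is O(~retain_disclosure -> ~adjourn_session); contrapositively O(adjourn_session -> retain_disclosure). Since O(adjourn_session) holds, K gives O(retain_disclosure).
So O(retain_disclosure) holds — retain_disclosure is obligatory. None of the other listed options is made obligatory by any chain of premises.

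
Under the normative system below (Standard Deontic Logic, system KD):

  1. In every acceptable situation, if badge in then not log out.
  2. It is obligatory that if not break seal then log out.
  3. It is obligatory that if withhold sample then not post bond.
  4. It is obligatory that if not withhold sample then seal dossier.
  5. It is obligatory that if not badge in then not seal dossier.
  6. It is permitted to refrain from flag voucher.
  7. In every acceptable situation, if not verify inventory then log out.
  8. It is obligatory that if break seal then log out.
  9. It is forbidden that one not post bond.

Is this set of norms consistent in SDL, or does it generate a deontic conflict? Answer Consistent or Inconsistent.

Inconsistent

Premises 2 and 8 cover both cases: O(¬break_seal → log_out) and O(break_seal → log_out). Since ¬break_seal ∨ break_seal is a tautology, O(log_out) follows.
Premise 1 is O(badge_in → ¬log_out); contrapositively O(log_out → ¬badge_in). Since O(log_out) holds, K gives O(¬badge_in).
Premise 5 is O(¬badge_in → ¬seal_dossier); since O(¬badge_in), deontic closure gives O(¬seal_dossier).
The contrapositive of premise 4 (O(¬withhold_sample → seal_dossier)) is O(¬seal_dossier → withhold_sample), and O(¬seal_dossier) is already established, so O(withhold_sample).
From O(withhold_sample) and premise 3, O(withhold_sample → ¬post_bond), we obtain O(¬post_bond).
However, F(¬post_bond) at premise 9 amounts to O(post_bond).
We now have both O(¬post_bond) and O(post_bond) — post_bond is simultaneously obligatory and forbidden, violating the D-axiom.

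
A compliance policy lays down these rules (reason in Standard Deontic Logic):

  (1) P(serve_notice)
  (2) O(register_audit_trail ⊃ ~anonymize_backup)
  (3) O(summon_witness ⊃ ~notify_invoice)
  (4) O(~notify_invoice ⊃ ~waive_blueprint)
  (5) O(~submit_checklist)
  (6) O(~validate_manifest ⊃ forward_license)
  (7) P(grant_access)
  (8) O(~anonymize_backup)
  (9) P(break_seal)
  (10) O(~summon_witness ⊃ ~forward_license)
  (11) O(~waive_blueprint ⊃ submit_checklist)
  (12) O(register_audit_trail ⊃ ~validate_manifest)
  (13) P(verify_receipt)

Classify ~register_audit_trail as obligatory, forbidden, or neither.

Premise 5 states O(~submit_checklist) outright.
Premise 11 is O(~waive_blueprint ⊃ submit_checklist); contrapositively O(~submit_checklist ⊃ waive_blueprint). Since O(~submit_checklist) holds, K gives O(waive_blueprint).
The contrapositive of premise 4 (O(~notify_invoice ⊃ ~waive_blueprint)) is O(waive_blueprint ⊃ notify_invoice), and O(waive_blueprint) is already established, so O(notify_invoice).
Premise 3 is O(summon_witness ⊃ ~notify_invoice); contrapositively O(notify_invoice ⊃ ~summon_witness). Since O(notify_invoice) holds, K gives O(~summon_witness).
Applying K to premise 10 (O(~summon_witness ⊃ ~forward_license)) and O(~summon_witness) yields O(~forward_license).
Premise 6 is O(~validate_manifest ⊃ forward_license); contrapositively O(~forward_license ⊃ validate_manifest). Since O(~forward_license) holds, K gives O(validate_manifest).
The contrapositive of premise 12 (O(register_audit_trail ⊃ ~validate_manifest)) is O(validate_manifest ⊃ ~register_audit_trail), and O(validate_manifest) is already established, so O(~register_audit_trail).
Premises 1, 2, 7, 8, 9, 13 do not contribute to this derivation.
Hence ~register_audit_trail is obligatory.

Obligatory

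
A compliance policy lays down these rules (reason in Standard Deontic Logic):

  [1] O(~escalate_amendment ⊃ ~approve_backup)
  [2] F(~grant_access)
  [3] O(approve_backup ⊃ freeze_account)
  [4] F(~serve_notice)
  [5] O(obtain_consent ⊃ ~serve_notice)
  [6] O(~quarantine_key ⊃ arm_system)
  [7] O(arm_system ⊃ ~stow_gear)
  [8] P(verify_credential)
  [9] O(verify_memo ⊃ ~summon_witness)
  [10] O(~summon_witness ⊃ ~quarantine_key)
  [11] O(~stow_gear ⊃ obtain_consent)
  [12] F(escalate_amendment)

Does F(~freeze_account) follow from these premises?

No

Premise 3 is O(approve_backup ⊃ freeze_account), but O(approve_backup) is not derivable from the premises, so it does not yield O(freeze_account).
No other premise forces O(freeze_account). An ideal world satisfying every premise can still have ~freeze_account true, so F(~freeze_account) is not derivable.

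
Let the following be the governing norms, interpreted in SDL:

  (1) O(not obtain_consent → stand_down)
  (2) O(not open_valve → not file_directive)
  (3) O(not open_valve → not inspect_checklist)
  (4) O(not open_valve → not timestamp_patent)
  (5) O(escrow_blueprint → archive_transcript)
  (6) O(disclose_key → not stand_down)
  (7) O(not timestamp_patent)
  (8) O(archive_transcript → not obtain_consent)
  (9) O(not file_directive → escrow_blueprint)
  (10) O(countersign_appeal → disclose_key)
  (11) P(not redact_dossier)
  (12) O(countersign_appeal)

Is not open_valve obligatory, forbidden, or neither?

Forbidden

Premise 12 states O(countersign_appeal) outright.
With premise 10, O(countersign_appeal → disclose_key), the K-axiom yields O(disclose_key).
Applying K to premise 6 (O(disclose_key → not stand_down)) and O(disclose_key) yields O(not stand_down).
The contrapositive of premise 1 (O(not obtain_consent → stand_down)) is O(not stand_down → obtain_consent), and O(not stand_down) is already established, so O(obtain_consent).
Premise 8 is O(archive_transcript → not obtain_consent); contrapositively O(obtain_consent → not archive_transcript). Since O(obtain_consent) holds, K gives O(not archive_transcript).
Premise 5, O(escrow_blueprint → archive_transcript), contraposes to O(not archive_transcript → not escrow_blueprint); with O(not archive_transcript) we get O(not escrow_blueprint).
The contrapositive of premise 9 (O(not file_directive → escrow_blueprint)) is O(not escrow_blueprint → file_directive), and O(not escrow_blueprint) is already established, so O(file_directive).
Premise 2, O(not open_valve → not file_directive), contraposes to O(file_directive → open_valve); with O(file_directive) we get O(open_valve).
Premises 3, 4, 7, 11 do not contribute to this derivation.
Thus O(open_valve), which is F(not open_valve): not open_valve is forbidden.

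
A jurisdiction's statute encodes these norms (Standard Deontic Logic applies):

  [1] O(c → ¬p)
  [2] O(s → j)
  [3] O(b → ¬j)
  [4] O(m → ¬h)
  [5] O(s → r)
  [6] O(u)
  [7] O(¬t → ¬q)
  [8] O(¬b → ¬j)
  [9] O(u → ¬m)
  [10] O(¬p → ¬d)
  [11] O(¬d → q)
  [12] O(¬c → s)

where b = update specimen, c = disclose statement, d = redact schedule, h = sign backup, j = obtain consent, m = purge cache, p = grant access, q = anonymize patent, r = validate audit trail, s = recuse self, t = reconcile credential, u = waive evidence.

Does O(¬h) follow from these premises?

No

Premise 4 is O(m → ¬h), but O(m) is not derivable from the premises, so it does not yield O(¬h).
No other premise forces O(¬h). An ideal world satisfying every premise can still have ¬h false, so O(¬h) is not derivable.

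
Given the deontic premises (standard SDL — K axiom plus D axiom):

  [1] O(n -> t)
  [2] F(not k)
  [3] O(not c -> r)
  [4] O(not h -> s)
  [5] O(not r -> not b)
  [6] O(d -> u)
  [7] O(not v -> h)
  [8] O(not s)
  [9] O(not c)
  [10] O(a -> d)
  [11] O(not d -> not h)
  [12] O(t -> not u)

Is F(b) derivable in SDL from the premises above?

Premise 5 is O(not r -> not b), but O(not r) is not derivable from the premises, so it does not yield O(not b).
No other premise forces O(not b). An ideal world satisfying every premise can still have b true, so F(b) is not derivable.

No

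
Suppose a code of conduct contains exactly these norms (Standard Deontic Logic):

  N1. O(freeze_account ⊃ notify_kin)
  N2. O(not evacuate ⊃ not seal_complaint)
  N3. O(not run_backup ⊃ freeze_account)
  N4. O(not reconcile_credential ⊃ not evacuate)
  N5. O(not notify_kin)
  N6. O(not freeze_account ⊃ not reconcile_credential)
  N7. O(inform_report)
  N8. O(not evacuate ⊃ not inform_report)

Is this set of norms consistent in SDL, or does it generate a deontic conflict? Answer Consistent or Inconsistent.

Inconsistent

From premise 7 we have O(inform_report).
The contrapositive of premise 8 (O(not evacuate ⊃ not inform_report)) is O(inform_report ⊃ evacuate), and O(inform_report) is already established, so O(evacuate).
The contrapositive of premise 4 (O(not reconcile_credential ⊃ not evacuate)) is O(evacuate ⊃ reconcile_credential), and O(evacuate) is already established, so O(reconcile_credential).
The contrapositive of premise 6 (O(not freeze_account ⊃ not reconcile_credential)) is O(reconcile_credential ⊃ freeze_account), and O(reconcile_credential) is already established, so O(freeze_account).
With premise 1, O(freeze_account ⊃ notify_kin), the K-axiom yields O(notify_kin).
Yet premise 5 states O(not notify_kin).
We now have both O(notify_kin) and O(not notify_kin) — notify_kin is simultaneously obligatory and forbidden, violating the D-axiom.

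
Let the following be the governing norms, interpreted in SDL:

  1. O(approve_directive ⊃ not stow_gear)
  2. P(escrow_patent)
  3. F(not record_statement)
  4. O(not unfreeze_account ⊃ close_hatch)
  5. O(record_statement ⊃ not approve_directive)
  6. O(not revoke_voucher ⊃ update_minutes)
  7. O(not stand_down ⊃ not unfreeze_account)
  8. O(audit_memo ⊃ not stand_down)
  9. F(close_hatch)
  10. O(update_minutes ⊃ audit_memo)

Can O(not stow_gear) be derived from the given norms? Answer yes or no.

No

Premise 1 is O(approve_directive ⊃ not stow_gear), but O(approve_directive) is not derivable from the premises, so it does not yield O(not stow_gear).
No other premise forces O(not stow_gear). An ideal world satisfying every premise can still have not stow_gear false, so O(not stow_gear) is not derivable.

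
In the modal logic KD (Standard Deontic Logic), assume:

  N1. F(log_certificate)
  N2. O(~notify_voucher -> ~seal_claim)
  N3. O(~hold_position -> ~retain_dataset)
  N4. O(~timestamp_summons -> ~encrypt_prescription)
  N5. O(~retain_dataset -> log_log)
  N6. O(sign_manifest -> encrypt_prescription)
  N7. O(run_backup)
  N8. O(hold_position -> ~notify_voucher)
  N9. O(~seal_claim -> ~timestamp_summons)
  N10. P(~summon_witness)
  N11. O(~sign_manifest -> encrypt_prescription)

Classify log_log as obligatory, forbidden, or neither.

Obligatory

By case analysis on ~sign_manifest: premise 11 gives O(~sign_manifest -> encrypt_prescription) and premise 6 gives O(sign_manifest -> encrypt_prescription), so O(encrypt_prescription) either way.
The contrapositive of premise 4 (O(~timestamp_summons -> ~encrypt_prescription)) is O(encrypt_prescription -> timestamp_summons), and O(encrypt_prescription) is already established, so O(timestamp_summons).
Premise 9, O(~seal_claim -> ~timestamp_summons), contraposes to O(timestamp_summons -> seal_claim); with O(timestamp_summons) we get O(seal_claim).
Premise 2 is O(~notify_voucher -> ~seal_claim); contrapositively O(seal_claim -> notify_voucher). Since O(seal_claim) holds, K gives O(notify_voucher).
Premise 8 is O(hold_position -> ~notify_voucher); contrapositively O(notify_voucher -> ~hold_position). Since O(notify_voucher) holds, K gives O(~hold_position).
Premise 3 is O(~hold_position -> ~retain_dataset); since O(~hold_position), deontic closure gives O(~retain_dataset).
With premise 5, O(~retain_dataset -> log_log), the K-axiom yields O(log_log).
Premises 1, 7, 10 do not contribute to this derivation.
Hence log_log is obligatory.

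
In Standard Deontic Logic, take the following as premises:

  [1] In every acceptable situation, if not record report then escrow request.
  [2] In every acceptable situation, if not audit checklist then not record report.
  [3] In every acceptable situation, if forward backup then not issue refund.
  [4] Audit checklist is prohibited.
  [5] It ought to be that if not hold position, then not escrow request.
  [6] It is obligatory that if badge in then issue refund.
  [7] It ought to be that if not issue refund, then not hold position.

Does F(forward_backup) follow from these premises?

Yes

F(audit_checklist) at premise 4 means O(¬audit_checklist).
Applying K to premise 2 (O(¬audit_checklist → ¬record_report)) and O(¬audit_checklist) yields O(¬record_report).
From O(¬record_report) and premise 1, O(¬record_report → escrow_request), we obtain O(escrow_request).
The contrapositive of premise 5 (O(¬hold_position → ¬escrow_request)) is O(escrow_request → hold_position), and O(escrow_request) is already established, so O(hold_position).
The contrapositive of premise 7 (O(¬issue_refund → ¬hold_position)) is O(hold_position → issue_refund), and O(hold_position) is already established, so O(issue_refund).
The contrapositive of premise 3 (O(forward_backup → ¬issue_refund)) is O(issue_refund → ¬forward_backup), and O(issue_refund) is already established, so O(¬forward_backup).
Premise 6 does not contribute to this derivation.
So O(¬forward_backup) holds, i.e. F(forward_backup). The claim follows.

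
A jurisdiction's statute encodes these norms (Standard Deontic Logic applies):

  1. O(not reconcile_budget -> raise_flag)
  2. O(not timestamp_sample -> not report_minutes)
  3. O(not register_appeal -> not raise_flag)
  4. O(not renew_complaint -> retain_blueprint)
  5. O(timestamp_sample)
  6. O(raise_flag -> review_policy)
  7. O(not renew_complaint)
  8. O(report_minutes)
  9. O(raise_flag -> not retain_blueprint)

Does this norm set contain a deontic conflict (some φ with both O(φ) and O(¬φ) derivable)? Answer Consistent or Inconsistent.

Consistent

Premise 2 is O(not timestamp_sample -> not report_minutes), but O(not timestamp_sample) is not derivable from the premises, so it does not yield O(not report_minutes).
So O(not report_minutes) is not derivable, and the apparent clash with O(report_minutes) does not arise.
A world satisfying every obligation exists (e.g. raise_flag=false, reconcile_budget=true, register_appeal=false, renew_complaint=false, report_minutes=true, retain_blueprint=true, review_policy=false, timestamp_sample=true); no atom is both obligatory and forbidden, so the set is consistent.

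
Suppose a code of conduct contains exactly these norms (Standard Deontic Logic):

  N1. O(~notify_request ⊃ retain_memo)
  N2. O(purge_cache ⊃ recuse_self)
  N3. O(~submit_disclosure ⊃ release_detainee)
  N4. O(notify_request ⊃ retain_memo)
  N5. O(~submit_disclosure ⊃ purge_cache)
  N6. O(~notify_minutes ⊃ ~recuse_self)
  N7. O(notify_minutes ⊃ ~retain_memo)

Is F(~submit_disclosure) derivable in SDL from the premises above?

Premises 4 and 1 are O(notify_request ⊃ retain_memo) and O(~notify_request ⊃ retain_memo); every ideal world satisfies notify_request or ~notify_request, so in either case retain_memo holds — hence O(retain_memo).
Premise 7 is O(notify_minutes ⊃ ~retain_memo); contrapositively O(retain_memo ⊃ ~notify_minutes). Since O(retain_memo) holds, K gives O(~notify_minutes).
With premise 6, O(~notify_minutes ⊃ ~recuse_self), the K-axiom yields O(~recuse_self).
The contrapositive of premise 2 (O(purge_cache ⊃ recuse_self)) is O(~recuse_self ⊃ ~purge_cache), and O(~recuse_self) is already established, so O(~purge_cache).
Premise 5 is O(~submit_disclosure ⊃ purge_cache); contrapositively O(~purge_cache ⊃ submit_disclosure). Since O(~purge_cache) holds, K gives O(submit_disclosure).
Premise 3 does not contribute to this derivation.
So O(submit_disclosure) holds, i.e. F(~submit_disclosure). The claim follows.

Yes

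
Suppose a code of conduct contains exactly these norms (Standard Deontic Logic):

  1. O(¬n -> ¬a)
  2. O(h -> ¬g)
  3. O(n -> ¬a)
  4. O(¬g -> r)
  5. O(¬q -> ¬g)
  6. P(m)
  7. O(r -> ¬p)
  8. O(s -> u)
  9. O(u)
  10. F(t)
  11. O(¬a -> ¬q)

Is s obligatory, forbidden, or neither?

Premise 8 is O(s -> u); even if O(u) held, inferring O(s) would be affirming the consequent — invalid.
No premise or chain of K-axiom applications forces O(s), and none forces O(¬s). So s is neither obligatory nor forbidden under these norms.

Neither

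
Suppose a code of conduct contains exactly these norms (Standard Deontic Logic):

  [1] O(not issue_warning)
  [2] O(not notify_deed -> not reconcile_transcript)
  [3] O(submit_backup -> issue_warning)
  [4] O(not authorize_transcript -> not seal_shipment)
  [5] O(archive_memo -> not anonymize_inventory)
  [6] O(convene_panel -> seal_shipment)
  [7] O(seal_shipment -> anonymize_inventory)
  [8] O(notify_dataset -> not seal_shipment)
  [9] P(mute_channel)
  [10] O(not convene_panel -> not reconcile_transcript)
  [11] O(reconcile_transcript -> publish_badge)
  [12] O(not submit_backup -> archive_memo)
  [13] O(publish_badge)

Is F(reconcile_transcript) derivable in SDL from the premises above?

Yes

Premise 1 gives O(not issue_warning).
The contrapositive of premise 3 (O(submit_backup -> issue_warning)) is O(not issue_warning -> not submit_backup), and O(not issue_warning) is already established, so O(not submit_backup).
From O(not submit_backup) and premise 12, O(not submit_backup -> archive_memo), we obtain O(archive_memo).
Premise 5 is O(archive_memo -> not anonymize_inventory); since O(archive_memo), deontic closure gives O(not anonymize_inventory).
The contrapositive of premise 7 (O(seal_shipment -> anonymize_inventory)) is O(not anonymize_inventory -> not seal_shipment), and O(not anonymize_inventory) is already established, so O(not seal_shipment).
Premise 6 is O(convene_panel -> seal_shipment); contrapositively O(not seal_shipment -> not convene_panel). Since O(not seal_shipment) holds, K gives O(not convene_panel).
With premise 10, O(not convene_panel -> not reconcile_transcript), the K-axiom yields O(not reconcile_transcript).
Premises 2, 4, 8, 9, 11, 13 do not contribute to this derivation.
So O(not reconcile_transcript) holds, i.e. F(reconcile_transcript). The claim follows.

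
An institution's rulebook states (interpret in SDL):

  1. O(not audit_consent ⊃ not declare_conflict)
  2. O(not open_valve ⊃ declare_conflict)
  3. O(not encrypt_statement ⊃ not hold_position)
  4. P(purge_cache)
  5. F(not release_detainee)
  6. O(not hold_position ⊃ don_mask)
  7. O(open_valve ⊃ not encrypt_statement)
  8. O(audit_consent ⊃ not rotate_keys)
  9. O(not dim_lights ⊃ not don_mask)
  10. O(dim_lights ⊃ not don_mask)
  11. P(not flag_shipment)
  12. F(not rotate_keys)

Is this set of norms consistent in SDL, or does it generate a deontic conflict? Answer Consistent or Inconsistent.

Inconsistent

Premises 9 and 10 are O(not dim_lights ⊃ not don_mask) and O(dim_lights ⊃ not don_mask); every ideal world satisfies not dim_lights or dim_lights, so in either case not don_mask holds — hence O(not don_mask).
Premise 6, O(not hold_position ⊃ don_mask), contraposes to O(not don_mask ⊃ hold_position); with O(not don_mask) we get O(hold_position).
Premise 3, O(not encrypt_statement ⊃ not hold_position), contraposes to O(hold_position ⊃ encrypt_statement); with O(hold_position) we get O(encrypt_statement).
Premise 7 is O(open_valve ⊃ not encrypt_statement); contrapositively O(encrypt_statement ⊃ not open_valve). Since O(encrypt_statement) holds, K gives O(not open_valve).
With premise 2, O(not open_valve ⊃ declare_conflict), the K-axiom yields O(declare_conflict).
The contrapositive of premise 1 (O(not audit_consent ⊃ not declare_conflict)) is O(declare_conflict ⊃ audit_consent), and O(declare_conflict) is already established, so O(audit_consent).
Premise 8 is O(audit_consent ⊃ not rotate_keys); since O(audit_consent), deontic closure gives O(not rotate_keys).
However, F(not rotate_keys) at premise 12 amounts to O(rotate_keys).
We now have both O(not rotate_keys) and O(rotate_keys) — rotate_keys is simultaneously obligatory and forbidden, violating the D-axiom.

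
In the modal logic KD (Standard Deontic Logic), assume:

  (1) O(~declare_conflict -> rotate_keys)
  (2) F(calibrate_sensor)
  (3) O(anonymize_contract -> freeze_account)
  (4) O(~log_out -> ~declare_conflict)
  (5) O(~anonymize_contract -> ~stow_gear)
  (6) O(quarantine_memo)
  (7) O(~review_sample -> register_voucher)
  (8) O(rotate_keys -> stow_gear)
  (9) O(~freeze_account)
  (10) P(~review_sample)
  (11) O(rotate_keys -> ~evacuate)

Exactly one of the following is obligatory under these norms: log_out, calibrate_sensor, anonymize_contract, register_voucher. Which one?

log_out

From premise 9 we have O(~freeze_account).
The contrapositive of premise 3 (O(anonymize_contract -> freeze_account)) is O(~freeze_account -> ~anonymize_contract), and O(~freeze_account) is already established, so O(~anonymize_contract).
With premise 5, O(~anonymize_contract -> ~stow_gear), the K-axiom yields O(~stow_gear).
The contrapositive of premise 8 (O(rotate_keys -> stow_gear)) is O(~stow_gear -> ~rotate_keys), and O(~stow_gear) is already established, so O(~rotate_keys).
Premise 1, O(~declare_conflict -> rotate_keys), contraposes to O(~rotate_keys -> declare_conflict); with O(~rotate_keys) we get O(declare_conflict).
Premise 4, O(~log_out -> ~declare_conflict), contraposes to O(declare_conflict -> log_out); with O(declare_conflict) we get O(log_out).
So O(log_out) holds — log_out is obligatory. None of the other listed options is made obligatory by any chain of premises.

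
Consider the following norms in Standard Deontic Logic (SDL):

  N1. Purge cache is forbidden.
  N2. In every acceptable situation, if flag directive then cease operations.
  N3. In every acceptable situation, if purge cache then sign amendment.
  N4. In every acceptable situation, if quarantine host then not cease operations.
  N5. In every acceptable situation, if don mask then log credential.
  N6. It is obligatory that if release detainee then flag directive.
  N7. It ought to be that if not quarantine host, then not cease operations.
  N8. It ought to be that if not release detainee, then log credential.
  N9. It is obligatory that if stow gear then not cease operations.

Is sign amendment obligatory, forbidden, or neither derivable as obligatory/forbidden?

Neither

Premise 3 is O(purge_cache → sign_amendment), but O(purge_cache) is not derivable from the premises, so it does not yield O(sign_amendment).
No premise or chain of K-axiom applications forces O(sign_amendment), and none forces O(¬sign_amendment). So sign_amendment is neither obligatory nor forbidden under these norms.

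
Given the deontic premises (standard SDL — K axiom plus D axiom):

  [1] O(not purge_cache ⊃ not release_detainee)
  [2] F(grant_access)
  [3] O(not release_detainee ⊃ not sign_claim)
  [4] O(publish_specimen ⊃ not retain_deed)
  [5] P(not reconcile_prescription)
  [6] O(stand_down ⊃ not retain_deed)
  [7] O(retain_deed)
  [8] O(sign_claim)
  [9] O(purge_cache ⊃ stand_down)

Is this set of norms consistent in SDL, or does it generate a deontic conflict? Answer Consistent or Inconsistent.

Premise 8 states O(sign_claim) outright.
Premise 3, O(not release_detainee ⊃ not sign_claim), contraposes to O(sign_claim ⊃ release_detainee); with O(sign_claim) we get O(release_detainee).
Premise 1 is O(not purge_cache ⊃ not release_detainee); contrapositively O(release_detainee ⊃ purge_cache). Since O(release_detainee) holds, K gives O(purge_cache).
With premise 9, O(purge_cache ⊃ stand_down), the K-axiom yields O(stand_down).
Applying K to premise 6 (O(stand_down ⊃ not retain_deed)) and O(stand_down) yields O(not retain_deed).
Yet premise 7 states O(retain_deed).
We now have both O(not retain_deed) and O(retain_deed) — retain_deed is simultaneously obligatory and forbidden, violating the D-axiom.

Inconsistent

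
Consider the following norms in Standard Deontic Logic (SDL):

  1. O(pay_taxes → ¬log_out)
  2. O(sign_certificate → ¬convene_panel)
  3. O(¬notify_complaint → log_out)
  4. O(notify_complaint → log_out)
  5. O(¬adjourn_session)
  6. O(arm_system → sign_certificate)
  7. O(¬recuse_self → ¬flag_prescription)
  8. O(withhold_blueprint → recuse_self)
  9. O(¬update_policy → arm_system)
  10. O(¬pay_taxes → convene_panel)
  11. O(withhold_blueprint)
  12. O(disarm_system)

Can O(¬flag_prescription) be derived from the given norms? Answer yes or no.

Premise 7 is O(¬recuse_self → ¬flag_prescription), but O(¬recuse_self) is not derivable from the premises, so it does not yield O(¬flag_prescription).
No other premise forces O(¬flag_prescription). An ideal world satisfying every premise can still have ¬flag_prescription false, so O(¬flag_prescription) is not derivable.

No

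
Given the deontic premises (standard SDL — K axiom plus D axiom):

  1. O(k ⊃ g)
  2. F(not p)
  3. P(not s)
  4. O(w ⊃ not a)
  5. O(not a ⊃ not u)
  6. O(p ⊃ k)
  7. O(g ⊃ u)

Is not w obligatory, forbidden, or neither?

Obligatory

F(not p) at premise 2 means O(p).
With premise 6, O(p ⊃ k), the K-axiom yields O(k).
Applying K to premise 1 (O(k ⊃ g)) and O(k) yields O(g).
Premise 7 is O(g ⊃ u); since O(g), deontic closure gives O(u).
Premise 5, O(not a ⊃ not u), contraposes to O(u ⊃ a); with O(u) we get O(a).
Premise 4, O(w ⊃ not a), contraposes to O(a ⊃ not w); with O(a) we get O(not w).
Premise 3 does not contribute to this derivation.
Hence not w is obligatory.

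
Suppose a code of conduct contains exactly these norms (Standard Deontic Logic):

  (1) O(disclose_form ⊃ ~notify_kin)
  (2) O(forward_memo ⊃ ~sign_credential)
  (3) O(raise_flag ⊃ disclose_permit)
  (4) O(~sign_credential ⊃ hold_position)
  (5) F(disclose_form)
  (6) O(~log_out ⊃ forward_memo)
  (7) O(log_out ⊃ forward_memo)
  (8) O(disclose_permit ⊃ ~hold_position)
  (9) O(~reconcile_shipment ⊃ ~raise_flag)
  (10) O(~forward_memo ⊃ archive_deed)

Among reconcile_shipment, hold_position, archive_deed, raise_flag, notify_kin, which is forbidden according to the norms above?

raise_flag

By case analysis on log_out: premise 7 gives O(log_out ⊃ forward_memo) and premise 6 gives O(~log_out ⊃ forward_memo), so O(forward_memo) either way.
Applying K to premise 2 (O(forward_memo ⊃ ~sign_credential)) and O(forward_memo) yields O(~sign_credential).
From O(~sign_credential) and premise 4, O(~sign_credential ⊃ hold_position), we obtain O(hold_position).
The contrapositive of premise 8 (O(disclose_permit ⊃ ~hold_position)) is O(hold_position ⊃ ~disclose_permit), and O(hold_position) is already established, so O(~disclose_permit).
The contrapositive of premise 3 (O(raise_flag ⊃ disclose_permit)) is O(~disclose_permit ⊃ ~raise_flag), and O(~disclose_permit) is already established, so O(~raise_flag).
So O(~raise_flag) holds, i.e. raise_flag is forbidden. None of the other listed options is forbidden under the premises.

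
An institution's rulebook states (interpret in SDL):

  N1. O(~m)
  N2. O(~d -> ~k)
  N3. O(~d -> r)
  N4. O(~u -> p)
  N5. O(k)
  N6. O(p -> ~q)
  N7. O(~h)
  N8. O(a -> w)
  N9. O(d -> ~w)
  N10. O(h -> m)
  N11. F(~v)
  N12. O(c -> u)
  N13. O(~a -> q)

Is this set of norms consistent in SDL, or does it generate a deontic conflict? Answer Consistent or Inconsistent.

Premise 10 is O(h -> m), but O(h) is not derivable from the premises, so it does not yield O(m).
So O(m) is not derivable, and the apparent clash with O(~m) does not arise.
A world satisfying every obligation exists (e.g. a=false, c=false, d=true, h=false, k=true, m=false, p=false, q=true, r=false, u=true, v=true, w=false); no atom is both obligatory and forbidden, so the set is consistent.

Consistent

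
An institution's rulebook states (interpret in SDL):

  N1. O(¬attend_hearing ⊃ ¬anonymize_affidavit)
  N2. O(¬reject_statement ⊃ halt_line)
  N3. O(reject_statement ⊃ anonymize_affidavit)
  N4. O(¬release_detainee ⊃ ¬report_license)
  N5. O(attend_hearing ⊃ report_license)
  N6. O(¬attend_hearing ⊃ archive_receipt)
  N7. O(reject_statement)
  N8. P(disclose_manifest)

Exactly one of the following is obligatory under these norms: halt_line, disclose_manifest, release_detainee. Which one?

From premise 7 we have O(reject_statement).
Premise 3 is O(reject_statement ⊃ anonymize_affidavit); since O(reject_statement), deontic closure gives O(anonymize_affidavit).
Premise 1, O(¬attend_hearing ⊃ ¬anonymize_affidavit), contraposes to O(anonymize_affidavit ⊃ attend_hearing); with O(anonymize_affidavit) we get O(attend_hearing).
Applying K to premise 5 (O(attend_hearing ⊃ report_license)) and O(attend_hearing) yields O(report_license).
The contrapositive of premise 4 (O(¬release_detainee ⊃ ¬report_license)) is O(report_license ⊃ release_detainee), and O(report_license) is already established, so O(release_detainee).
So O(release_detainee) holds — release_detainee is obligatory. None of the other listed options is made obligatory by any chain of premises.

release_detainee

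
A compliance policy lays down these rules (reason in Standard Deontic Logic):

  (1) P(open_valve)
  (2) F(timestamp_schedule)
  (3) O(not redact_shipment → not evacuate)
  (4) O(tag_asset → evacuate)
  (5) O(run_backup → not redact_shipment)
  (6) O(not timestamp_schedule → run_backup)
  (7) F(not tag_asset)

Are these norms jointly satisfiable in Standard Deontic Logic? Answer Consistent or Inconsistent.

Inconsistent

Premise 7 is F(not tag_asset), i.e. O(tag_asset).
Premise 4 is O(tag_asset → evacuate); since O(tag_asset), deontic closure gives O(evacuate).
Premise 3 is O(not redact_shipment → not evacuate); contrapositively O(evacuate → redact_shipment). Since O(evacuate) holds, K gives O(redact_shipment).
The contrapositive of premise 5 (O(run_backup → not redact_shipment)) is O(redact_shipment → not run_backup), and O(redact_shipment) is already established, so O(not run_backup).
Premise 6, O(not timestamp_schedule → run_backup), contraposes to O(not run_backup → timestamp_schedule); with O(not run_backup) we get O(timestamp_schedule).
But premise 2, F(timestamp_schedule), means O(not timestamp_schedule).
We now have both O(timestamp_schedule) and O(not timestamp_schedule) — timestamp_schedule is simultaneously obligatory and forbidden, violating the D-axiom.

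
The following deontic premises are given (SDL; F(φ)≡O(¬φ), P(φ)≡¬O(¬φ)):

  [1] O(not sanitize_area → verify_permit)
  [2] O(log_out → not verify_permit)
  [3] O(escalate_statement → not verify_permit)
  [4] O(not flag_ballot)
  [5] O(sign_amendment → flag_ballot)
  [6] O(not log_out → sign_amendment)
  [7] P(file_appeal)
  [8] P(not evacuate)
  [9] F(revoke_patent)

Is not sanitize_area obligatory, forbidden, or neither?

Forbidden

Premise 4 gives O(not flag_ballot).
Premise 5, O(sign_amendment → flag_ballot), contraposes to O(not flag_ballot → not sign_amendment); with O(not flag_ballot) we get O(not sign_amendment).
The contrapositive of premise 6 (O(not log_out → sign_amendment)) is O(not sign_amendment → log_out), and O(not sign_amendment) is already established, so O(log_out).
Applying K to premise 2 (O(log_out → not verify_permit)) and O(log_out) yields O(not verify_permit).
The contrapositive of premise 1 (O(not sanitize_area → verify_permit)) is O(not verify_permit → sanitize_area), and O(not verify_permit) is already established, so O(sanitize_area).
Premises 3, 7, 8, 9 do not contribute to this derivation.
Thus O(sanitize_area), which is F(not sanitize_area): not sanitize_area is forbidden.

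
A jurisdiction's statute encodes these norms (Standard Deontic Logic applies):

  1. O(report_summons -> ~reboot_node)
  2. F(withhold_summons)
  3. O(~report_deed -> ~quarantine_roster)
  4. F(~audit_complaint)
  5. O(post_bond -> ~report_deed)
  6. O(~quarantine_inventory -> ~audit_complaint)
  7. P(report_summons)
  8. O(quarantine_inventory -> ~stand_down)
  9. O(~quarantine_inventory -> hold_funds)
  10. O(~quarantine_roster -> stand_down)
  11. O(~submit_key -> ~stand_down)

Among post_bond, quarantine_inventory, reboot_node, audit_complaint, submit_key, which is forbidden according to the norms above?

Premise 4 is F(~audit_complaint), i.e. O(audit_complaint).
Premise 6 is O(~quarantine_inventory -> ~audit_complaint); contrapositively O(audit_complaint -> quarantine_inventory). Since O(audit_complaint) holds, K gives O(quarantine_inventory).
With premise 8, O(quarantine_inventory -> ~stand_down), the K-axiom yields O(~stand_down).
Premise 10, O(~quarantine_roster -> stand_down), contraposes to O(~stand_down -> quarantine_roster); with O(~stand_down) we get O(quarantine_roster).
Premise 3, O(~report_deed -> ~quarantine_roster), contraposes to O(quarantine_roster -> report_deed); with O(quarantine_roster) we get O(report_deed).
The contrapositive of premise 5 (O(post_bond -> ~report_deed)) is O(report_deed -> ~post_bond), and O(report_deed) is already established, so O(~post_bond).
So O(~post_bond) holds, i.e. post_bond is forbidden. None of the other listed options is forbidden under the premises.

post_bond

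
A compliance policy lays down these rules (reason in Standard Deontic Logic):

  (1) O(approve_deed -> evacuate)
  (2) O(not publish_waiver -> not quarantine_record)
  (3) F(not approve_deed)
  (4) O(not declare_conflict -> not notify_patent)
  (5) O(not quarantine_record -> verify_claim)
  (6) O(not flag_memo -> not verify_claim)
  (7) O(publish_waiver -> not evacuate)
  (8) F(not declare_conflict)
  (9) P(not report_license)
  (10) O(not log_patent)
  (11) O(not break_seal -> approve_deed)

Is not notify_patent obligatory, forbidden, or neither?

Premise 4 is O(not declare_conflict -> not notify_patent), but O(not declare_conflict) is not derivable from the premises, so it does not yield O(not notify_patent).
No premise or chain of K-axiom applications forces O(not notify_patent), and none forces O(notify_patent). So not notify_patent is neither obligatory nor forbidden under these norms.

Neither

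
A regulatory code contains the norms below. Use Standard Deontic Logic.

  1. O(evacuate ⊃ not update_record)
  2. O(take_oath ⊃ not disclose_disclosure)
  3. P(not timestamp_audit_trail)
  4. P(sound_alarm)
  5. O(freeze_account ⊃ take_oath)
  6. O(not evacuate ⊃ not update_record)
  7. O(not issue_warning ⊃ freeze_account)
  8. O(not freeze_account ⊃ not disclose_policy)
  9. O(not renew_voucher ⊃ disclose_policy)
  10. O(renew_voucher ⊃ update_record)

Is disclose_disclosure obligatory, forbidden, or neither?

Premises 6 and 1 are O(not evacuate ⊃ not update_record) and O(evacuate ⊃ not update_record); every ideal world satisfies not evacuate or evacuate, so in either case not update_record holds — hence O(not update_record).
The contrapositive of premise 10 (O(renew_voucher ⊃ update_record)) is O(not update_record ⊃ not renew_voucher), and O(not update_record) is already established, so O(not renew_voucher).
Applying K to premise 9 (O(not renew_voucher ⊃ disclose_policy)) and O(not renew_voucher) yields O(disclose_policy).
The contrapositive of premise 8 (O(not freeze_account ⊃ not disclose_policy)) is O(disclose_policy ⊃ freeze_account), and O(disclose_policy) is already established, so O(freeze_account).
From O(freeze_account) and premise 5, O(freeze_account ⊃ take_oath), we obtain O(take_oath).
Applying K to premise 2 (O(take_oath ⊃ not disclose_disclosure)) and O(take_oath) yields O(not disclose_disclosure).
Premises 3, 4, 7 do not contribute to this derivation.
Thus O(not disclose_disclosure), which is F(disclose_disclosure): disclose_disclosure is forbidden.

Forbidden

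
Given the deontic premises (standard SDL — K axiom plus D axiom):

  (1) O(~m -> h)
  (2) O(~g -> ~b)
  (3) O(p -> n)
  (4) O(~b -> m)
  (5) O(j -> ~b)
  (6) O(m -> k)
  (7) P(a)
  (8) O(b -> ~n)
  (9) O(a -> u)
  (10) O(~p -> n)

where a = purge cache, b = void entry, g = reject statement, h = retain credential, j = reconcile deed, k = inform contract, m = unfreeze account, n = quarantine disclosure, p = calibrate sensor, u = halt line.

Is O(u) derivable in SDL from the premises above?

Premise 9 is O(a -> u), but O(a) is not derivable from the premises (the permission P(a) asserts only ~O(~a), not O(a)), so it does not yield O(u).
No other premise forces O(u). An ideal world satisfying every premise can still have u false, so O(u) is not derivable.

No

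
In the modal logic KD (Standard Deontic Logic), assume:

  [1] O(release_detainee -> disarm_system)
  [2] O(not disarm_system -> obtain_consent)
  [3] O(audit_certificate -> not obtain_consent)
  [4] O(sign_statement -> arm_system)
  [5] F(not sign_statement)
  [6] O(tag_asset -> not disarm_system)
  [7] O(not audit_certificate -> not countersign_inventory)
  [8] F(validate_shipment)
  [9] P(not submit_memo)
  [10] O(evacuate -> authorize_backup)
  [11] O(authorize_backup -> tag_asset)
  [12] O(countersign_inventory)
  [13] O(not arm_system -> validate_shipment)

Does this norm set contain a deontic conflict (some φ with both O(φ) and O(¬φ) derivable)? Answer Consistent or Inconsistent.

Consistent

Premise 13 is O(not arm_system -> validate_shipment), but O(not arm_system) is not derivable from the premises, so it does not yield O(validate_shipment).
So O(validate_shipment) is not derivable, and the apparent clash with O(not validate_shipment) does not arise.
A world satisfying every obligation exists (e.g. arm_system=true, audit_certificate=true, authorize_backup=false, countersign_inventory=true, disarm_system=true, evacuate=false, obtain_consent=false, release_detainee=false, sign_statement=true, submit_memo=false, tag_asset=false, validate_shipment=false); no atom is both obligatory and forbidden, so the set is consistent.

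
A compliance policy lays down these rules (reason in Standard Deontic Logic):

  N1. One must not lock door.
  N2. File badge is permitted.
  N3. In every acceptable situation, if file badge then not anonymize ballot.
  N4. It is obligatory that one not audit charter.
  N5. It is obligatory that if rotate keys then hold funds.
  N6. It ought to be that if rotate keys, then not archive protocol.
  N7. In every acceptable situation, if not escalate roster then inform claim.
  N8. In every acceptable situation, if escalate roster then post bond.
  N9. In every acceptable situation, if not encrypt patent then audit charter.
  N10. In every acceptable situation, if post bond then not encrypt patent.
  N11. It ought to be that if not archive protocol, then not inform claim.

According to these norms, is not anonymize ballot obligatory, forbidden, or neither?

Premise 3 is O(file_badge → ¬anonymize_ballot), but O(file_badge) is not derivable from the premises (the permission P(file_badge) asserts only ¬O(¬file_badge), not O(file_badge)), so it does not yield O(¬anonymize_ballot).
No premise or chain of K-axiom applications forces O(¬anonymize_ballot), and none forces O(anonymize_ballot). So ¬anonymize_ballot is neither obligatory nor forbidden under these norms.

Neither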